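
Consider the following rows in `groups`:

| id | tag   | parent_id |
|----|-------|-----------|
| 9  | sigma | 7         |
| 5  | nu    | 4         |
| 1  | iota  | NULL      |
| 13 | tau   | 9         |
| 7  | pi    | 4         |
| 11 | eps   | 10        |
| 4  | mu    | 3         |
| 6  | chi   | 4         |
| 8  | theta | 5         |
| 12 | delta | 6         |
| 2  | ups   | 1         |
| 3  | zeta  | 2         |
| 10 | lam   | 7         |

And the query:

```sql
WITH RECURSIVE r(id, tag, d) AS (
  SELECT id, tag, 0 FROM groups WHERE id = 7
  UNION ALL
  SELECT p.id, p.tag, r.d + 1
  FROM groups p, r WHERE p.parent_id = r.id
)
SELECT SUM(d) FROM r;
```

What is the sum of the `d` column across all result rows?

6

Base: id=7 (pi) at d 0.
Iteration 1: rows with parent_id in {7} -> sigma (id 9, d 1), lam (id 10, d 1).
Iteration 2: rows with parent_id in {9,10} -> eps (id 11, d 2), tau (id 13, d 2).
Iteration 3: no rows with parent_id in {11,13}; recursion stops.
SUM(d) = 0 + 1 + 1 + 2 + 2 = 6.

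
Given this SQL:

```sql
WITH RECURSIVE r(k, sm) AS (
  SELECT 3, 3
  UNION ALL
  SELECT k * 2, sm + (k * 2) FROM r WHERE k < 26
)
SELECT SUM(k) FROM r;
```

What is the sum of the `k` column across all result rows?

Base: k=3, sm=3.
Iteration 1: 3 < 26 holds -> k = 3 * 2 = 6, sm = 3 + 6 = 9.
Iteration 2: 6 < 26 holds -> k = 6 * 2 = 12, sm = 9 + 12 = 21.
Iteration 3: 12 < 26 holds -> k = 12 * 2 = 24, sm = 21 + 24 = 45.
Iteration 4: 24 < 26 holds -> k = 24 * 2 = 48, sm = 45 + 48 = 93.
Iteration 5: 48 < 26 fails; recursion stops.
SUM(k) = 3 + 6 + 12 + 24 + 48 = 93.

93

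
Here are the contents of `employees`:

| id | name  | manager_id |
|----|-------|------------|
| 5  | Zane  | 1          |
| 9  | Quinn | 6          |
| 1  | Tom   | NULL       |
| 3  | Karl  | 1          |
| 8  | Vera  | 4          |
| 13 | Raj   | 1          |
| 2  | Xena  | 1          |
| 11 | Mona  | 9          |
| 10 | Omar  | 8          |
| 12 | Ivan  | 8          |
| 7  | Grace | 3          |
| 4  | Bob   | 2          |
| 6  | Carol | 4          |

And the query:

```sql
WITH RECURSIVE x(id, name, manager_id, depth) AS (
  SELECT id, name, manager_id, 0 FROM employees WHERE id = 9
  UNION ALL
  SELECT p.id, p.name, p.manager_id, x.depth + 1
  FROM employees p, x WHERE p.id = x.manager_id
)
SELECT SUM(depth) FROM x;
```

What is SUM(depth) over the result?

Base: id=9 (Quinn), manager_id=6, depth 0.
Iteration 1: join on id=6 -> Carol (id 6, manager_id=4, depth 1).
Iteration 2: join on id=4 -> Bob (id 4, manager_id=2, depth 2).
Iteration 3: join on id=2 -> Xena (id 2, manager_id=1, depth 3).
Iteration 4: join on id=1 -> Tom (id 1, manager_id=NULL, depth 4).
Iteration 5: manager_id is NULL; no match; recursion stops.
SUM(depth) = 0 + 1 + 2 + 3 + 4 = 10.

10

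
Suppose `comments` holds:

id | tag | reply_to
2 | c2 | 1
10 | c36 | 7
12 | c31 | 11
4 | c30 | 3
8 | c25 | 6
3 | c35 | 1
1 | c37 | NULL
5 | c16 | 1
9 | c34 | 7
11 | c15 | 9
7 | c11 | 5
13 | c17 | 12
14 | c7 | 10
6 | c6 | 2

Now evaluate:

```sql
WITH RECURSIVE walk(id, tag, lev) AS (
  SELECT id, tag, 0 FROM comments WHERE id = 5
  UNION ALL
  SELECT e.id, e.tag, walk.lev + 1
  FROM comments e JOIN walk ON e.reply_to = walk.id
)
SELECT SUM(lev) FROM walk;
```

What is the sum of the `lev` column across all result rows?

20

Base: id=5 (c16) at lev 0.
Iteration 1: rows with reply_to in {5} -> c11 (id 7, lev 1).
Iteration 2: rows with reply_to in {7} -> c34 (id 9, lev 2), c36 (id 10, lev 2).
Iteration 3: rows with reply_to in {9,10} -> c15 (id 11, lev 3), c7 (id 14, lev 3).
Iteration 4: rows with reply_to in {11,14} -> c31 (id 12, lev 4).
Iteration 5: rows with reply_to in {12} -> c17 (id 13, lev 5).
Iteration 6: no rows with reply_to in {13}; recursion stops.
SUM(lev) = 0 + 1 + 2 + 2 + 3 + 3 + 4 + 5 = 20.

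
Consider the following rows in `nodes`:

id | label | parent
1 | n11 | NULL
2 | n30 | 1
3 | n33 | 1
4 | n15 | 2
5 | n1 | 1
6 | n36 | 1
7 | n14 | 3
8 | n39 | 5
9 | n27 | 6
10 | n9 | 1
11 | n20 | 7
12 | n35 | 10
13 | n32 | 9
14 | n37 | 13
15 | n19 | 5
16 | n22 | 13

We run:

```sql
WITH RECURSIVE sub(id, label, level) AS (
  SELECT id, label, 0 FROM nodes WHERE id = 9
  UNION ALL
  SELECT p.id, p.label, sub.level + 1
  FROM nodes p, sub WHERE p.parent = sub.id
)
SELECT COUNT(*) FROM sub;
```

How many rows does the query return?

4

Base: id=9 (n27) at level 0.
Iteration 1: rows with parent in {9} -> n32 (id 13, level 1).
Iteration 2: rows with parent in {13} -> n37 (id 14, level 2), n22 (id 16, level 2).
Iteration 3: no rows with parent in {14,16}; recursion stops.
Total rows emitted: 4.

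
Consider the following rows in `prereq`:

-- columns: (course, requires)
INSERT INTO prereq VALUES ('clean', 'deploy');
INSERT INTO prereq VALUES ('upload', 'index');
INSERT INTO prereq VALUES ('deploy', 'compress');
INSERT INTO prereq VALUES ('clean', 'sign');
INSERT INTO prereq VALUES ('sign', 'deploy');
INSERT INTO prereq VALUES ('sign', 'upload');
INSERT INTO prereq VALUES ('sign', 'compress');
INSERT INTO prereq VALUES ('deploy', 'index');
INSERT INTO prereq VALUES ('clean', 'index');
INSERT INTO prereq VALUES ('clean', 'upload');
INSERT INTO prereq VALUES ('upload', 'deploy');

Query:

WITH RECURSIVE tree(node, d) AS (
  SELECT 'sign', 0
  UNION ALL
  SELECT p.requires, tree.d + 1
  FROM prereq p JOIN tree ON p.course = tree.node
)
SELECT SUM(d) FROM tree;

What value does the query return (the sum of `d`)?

Base: (sign, d=0).
Iteration 1: edges from {sign} -> (compress, d=1), (deploy, d=1), (upload, d=1).
Iteration 2: edges from {compress,deploy,upload} -> (compress, d=2), (deploy, d=2), (index, d=2) x2. [UNION ALL keeps all 4 new rows, including repeats]
Iteration 3: edges from {compress,deploy,index} -> (compress, d=3), (index, d=3).
Iteration 4: no outgoing edges from {compress,index}; recursion stops.
SUM(d) = 0 + 1 + 1 + 1 + 2 + 2 + 2 + 2 + 3 + 3 = 17.

17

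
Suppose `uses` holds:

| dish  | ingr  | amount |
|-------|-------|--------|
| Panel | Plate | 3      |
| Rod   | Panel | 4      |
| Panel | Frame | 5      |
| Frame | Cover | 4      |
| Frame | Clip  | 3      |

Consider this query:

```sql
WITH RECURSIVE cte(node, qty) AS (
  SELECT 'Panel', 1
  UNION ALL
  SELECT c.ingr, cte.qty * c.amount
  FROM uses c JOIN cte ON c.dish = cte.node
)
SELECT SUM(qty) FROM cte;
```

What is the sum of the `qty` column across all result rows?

44

Base: (Panel, qty=1).
Iteration 1: components of {Panel} -> Frame = 1*5 = 5, Plate = 1*3 = 3.
Iteration 2: components of {Frame,Plate} -> Clip = 5*3 = 15, Cover = 5*4 = 20.
Iteration 3: no further components; recursion stops.
SUM(qty) = 1 + 5 + 3 + 15 + 20 = 44.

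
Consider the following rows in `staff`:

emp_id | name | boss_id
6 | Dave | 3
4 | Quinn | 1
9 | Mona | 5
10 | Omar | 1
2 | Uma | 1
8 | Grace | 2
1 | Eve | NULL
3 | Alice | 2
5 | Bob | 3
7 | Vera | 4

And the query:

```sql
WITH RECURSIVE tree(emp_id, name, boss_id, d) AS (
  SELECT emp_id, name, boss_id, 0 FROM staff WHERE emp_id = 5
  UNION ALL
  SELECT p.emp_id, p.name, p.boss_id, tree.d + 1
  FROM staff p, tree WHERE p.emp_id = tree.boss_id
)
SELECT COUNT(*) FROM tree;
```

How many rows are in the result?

4

Base: emp_id=5 (Bob), boss_id=3, d 0.
Iteration 1: join on emp_id=3 -> Alice (id 3, boss_id=2, d 1).
Iteration 2: join on emp_id=2 -> Uma (id 2, boss_id=1, d 2).
Iteration 3: join on emp_id=1 -> Eve (id 1, boss_id=NULL, d 3).
Iteration 4: boss_id is NULL; no match; recursion stops.
Total rows emitted: 4.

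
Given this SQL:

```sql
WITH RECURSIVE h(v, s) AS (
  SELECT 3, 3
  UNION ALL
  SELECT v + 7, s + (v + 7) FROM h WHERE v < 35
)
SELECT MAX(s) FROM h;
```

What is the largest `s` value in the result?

Base: v=3, s=3.
Iteration 1: 3 < 35 holds -> v = 3 + 7 = 10, s = 3 + 10 = 13.
Iteration 2: 10 < 35 holds -> v = 10 + 7 = 17, s = 13 + 17 = 30.
Iteration 3: 17 < 35 holds -> v = 17 + 7 = 24, s = 30 + 24 = 54.
Iteration 4: 24 < 35 holds -> v = 24 + 7 = 31, s = 54 + 31 = 85.
Iteration 5: 31 < 35 holds -> v = 31 + 7 = 38, s = 85 + 38 = 123.
Iteration 6: 38 < 35 fails; recursion stops.
s values: 3, 13, 30, 54, 85, 123; the maximum is 123.

123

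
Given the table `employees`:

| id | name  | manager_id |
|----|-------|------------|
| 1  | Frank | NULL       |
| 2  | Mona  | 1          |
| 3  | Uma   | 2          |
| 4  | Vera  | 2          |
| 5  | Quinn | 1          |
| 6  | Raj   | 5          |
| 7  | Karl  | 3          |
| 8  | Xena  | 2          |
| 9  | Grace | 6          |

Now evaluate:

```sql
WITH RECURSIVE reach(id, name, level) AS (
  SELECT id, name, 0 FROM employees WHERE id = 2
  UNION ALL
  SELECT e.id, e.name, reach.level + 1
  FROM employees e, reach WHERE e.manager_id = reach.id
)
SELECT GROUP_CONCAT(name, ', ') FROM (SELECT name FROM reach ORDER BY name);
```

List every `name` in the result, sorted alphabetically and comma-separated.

Karl, Mona, Uma, Vera, Xena

Base: id=2 (Mona) at level 0.
Iteration 1: rows with manager_id in {2} -> Uma (id 3, level 1), Vera (id 4, level 1), Xena (id 8, level 1).
Iteration 2: rows with manager_id in {3,4,8} -> Karl (id 7, level 2).
Iteration 3: no rows with manager_id in {7}; recursion stops.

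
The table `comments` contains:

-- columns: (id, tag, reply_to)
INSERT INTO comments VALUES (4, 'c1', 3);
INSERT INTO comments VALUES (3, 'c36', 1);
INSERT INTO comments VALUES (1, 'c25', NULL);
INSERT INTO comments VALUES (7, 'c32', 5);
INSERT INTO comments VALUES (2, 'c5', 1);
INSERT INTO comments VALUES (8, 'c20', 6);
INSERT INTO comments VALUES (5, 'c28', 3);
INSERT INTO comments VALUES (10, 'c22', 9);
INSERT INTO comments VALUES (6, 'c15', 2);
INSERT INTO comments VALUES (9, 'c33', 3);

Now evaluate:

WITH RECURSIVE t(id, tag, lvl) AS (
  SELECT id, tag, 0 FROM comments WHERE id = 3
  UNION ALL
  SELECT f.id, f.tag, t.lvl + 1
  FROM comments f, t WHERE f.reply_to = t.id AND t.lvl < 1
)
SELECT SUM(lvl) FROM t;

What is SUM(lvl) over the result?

Base: id=3 (c36) at lvl 0.
Iteration 1: rows with reply_to in {3} -> c1 (id 4, lvl 1), c28 (id 5, lvl 1), c33 (id 9, lvl 1).
Iteration 2: lvl < 1 fails for all current rows; recursion stops.
SUM(lvl) = 0 + 1 + 1 + 1 = 3.

3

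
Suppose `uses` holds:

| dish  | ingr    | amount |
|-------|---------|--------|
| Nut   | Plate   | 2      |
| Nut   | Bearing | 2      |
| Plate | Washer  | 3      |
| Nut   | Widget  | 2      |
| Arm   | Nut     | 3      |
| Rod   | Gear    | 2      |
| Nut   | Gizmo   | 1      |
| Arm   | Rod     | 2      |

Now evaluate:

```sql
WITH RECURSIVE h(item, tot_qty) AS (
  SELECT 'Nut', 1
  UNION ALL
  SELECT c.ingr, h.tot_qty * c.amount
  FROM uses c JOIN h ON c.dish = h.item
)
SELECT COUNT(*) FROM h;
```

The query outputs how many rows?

6

Base: (Nut, tot_qty=1).
Iteration 1: components of {Nut} -> Bearing = 1*2 = 2, Gizmo = 1*1 = 1, Plate = 1*2 = 2, Widget = 1*2 = 2.
Iteration 2: components of {Bearing,Gizmo,Plate,Widget} -> Washer = 2*3 = 6.
Iteration 3: no further components; recursion stops.
Total rows emitted: 6.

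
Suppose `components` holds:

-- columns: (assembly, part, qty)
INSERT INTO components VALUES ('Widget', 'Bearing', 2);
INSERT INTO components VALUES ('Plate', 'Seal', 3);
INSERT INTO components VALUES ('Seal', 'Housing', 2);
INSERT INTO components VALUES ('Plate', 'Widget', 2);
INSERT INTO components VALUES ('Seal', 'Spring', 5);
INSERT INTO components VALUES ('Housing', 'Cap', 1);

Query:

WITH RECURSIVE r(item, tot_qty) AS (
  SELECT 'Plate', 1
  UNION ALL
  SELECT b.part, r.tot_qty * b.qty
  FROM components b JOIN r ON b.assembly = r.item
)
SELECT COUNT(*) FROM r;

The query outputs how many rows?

7

Base: (Plate, tot_qty=1).
Iteration 1: components of {Plate} -> Seal = 1*3 = 3, Widget = 1*2 = 2.
Iteration 2: components of {Seal,Widget} -> Bearing = 2*2 = 4, Housing = 3*2 = 6, Spring = 3*5 = 15.
Iteration 3: components of {Bearing,Housing,Spring} -> Cap = 6*1 = 6.
Iteration 4: no further components; recursion stops.
Total rows emitted: 7.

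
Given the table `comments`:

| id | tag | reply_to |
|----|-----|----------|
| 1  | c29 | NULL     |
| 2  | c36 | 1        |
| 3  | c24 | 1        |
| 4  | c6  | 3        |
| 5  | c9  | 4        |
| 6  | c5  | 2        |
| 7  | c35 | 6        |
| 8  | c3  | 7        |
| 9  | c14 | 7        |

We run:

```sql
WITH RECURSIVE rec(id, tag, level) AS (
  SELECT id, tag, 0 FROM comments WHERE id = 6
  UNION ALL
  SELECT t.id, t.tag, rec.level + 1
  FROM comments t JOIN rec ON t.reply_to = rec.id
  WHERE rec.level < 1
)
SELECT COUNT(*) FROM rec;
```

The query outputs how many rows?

2

Base: id=6 (c5) at level 0.
Iteration 1: rows with reply_to in {6} -> c35 (id 7, level 1).
Iteration 2: level < 1 fails for all current rows; recursion stops.
Total rows emitted: 2.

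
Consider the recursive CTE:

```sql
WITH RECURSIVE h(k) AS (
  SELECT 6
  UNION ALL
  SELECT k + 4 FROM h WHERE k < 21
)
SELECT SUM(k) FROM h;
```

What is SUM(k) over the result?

70

Base: k=6.
Iteration 1: 6 < 21 holds -> k = 6 + 4 = 10.
Iteration 2: 10 < 21 holds -> k = 10 + 4 = 14.
Iteration 3: 14 < 21 holds -> k = 14 + 4 = 18.
Iteration 4: 18 < 21 holds -> k = 18 + 4 = 22.
Iteration 5: 22 < 21 fails; recursion stops.
SUM(k) = 6 + 10 + 14 + 18 + 22 = 70.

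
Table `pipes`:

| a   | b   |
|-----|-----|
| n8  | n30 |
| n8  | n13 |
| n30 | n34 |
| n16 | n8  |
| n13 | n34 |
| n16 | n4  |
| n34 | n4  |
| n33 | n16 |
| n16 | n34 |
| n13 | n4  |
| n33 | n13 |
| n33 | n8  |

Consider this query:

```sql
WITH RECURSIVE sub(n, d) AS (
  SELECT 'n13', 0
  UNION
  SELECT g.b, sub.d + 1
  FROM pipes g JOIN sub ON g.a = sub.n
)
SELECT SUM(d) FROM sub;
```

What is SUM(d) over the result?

Base: (n13, d=0).
Iteration 1: edges from {n13} -> (n34, d=1), (n4, d=1).
Iteration 2: edges from {n34,n4} -> (n4, d=2).
Iteration 3: no outgoing edges from {n4}; recursion stops.
SUM(d) = 0 + 1 + 1 + 2 = 4.

4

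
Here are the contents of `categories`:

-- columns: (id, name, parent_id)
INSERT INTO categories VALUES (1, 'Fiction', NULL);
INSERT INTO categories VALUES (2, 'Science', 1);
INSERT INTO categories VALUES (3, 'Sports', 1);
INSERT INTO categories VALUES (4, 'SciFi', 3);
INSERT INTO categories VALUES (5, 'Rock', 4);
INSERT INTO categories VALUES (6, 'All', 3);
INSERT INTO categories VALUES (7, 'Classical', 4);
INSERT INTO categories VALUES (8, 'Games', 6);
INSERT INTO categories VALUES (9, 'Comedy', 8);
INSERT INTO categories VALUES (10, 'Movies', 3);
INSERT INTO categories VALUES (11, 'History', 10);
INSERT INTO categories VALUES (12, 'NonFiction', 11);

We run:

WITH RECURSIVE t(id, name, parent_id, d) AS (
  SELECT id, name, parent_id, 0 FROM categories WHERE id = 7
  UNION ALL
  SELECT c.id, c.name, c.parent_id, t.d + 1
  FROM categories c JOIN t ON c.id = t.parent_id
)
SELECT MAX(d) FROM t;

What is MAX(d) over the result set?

Base: id=7 (Classical), parent_id=4, d 0.
Iteration 1: join on id=4 -> SciFi (id 4, parent_id=3, d 1).
Iteration 2: join on id=3 -> Sports (id 3, parent_id=1, d 2).
Iteration 3: join on id=1 -> Fiction (id 1, parent_id=NULL, d 3).
Iteration 4: parent_id is NULL; no match; recursion stops.
d values: 0, 1, 2, 3; the maximum is 3.

3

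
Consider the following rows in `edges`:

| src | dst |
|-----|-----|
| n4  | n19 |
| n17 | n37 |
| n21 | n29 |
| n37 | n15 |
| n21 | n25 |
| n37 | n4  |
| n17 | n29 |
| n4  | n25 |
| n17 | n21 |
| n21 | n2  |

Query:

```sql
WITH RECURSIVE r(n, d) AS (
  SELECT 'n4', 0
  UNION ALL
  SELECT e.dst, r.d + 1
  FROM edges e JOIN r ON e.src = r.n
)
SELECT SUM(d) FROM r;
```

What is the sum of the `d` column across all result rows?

Base: (n4, d=0).
Iteration 1: edges from {n4} -> (n19, d=1), (n25, d=1).
Iteration 2: no outgoing edges from {n19,n25}; recursion stops.
SUM(d) = 0 + 1 + 1 = 2.

2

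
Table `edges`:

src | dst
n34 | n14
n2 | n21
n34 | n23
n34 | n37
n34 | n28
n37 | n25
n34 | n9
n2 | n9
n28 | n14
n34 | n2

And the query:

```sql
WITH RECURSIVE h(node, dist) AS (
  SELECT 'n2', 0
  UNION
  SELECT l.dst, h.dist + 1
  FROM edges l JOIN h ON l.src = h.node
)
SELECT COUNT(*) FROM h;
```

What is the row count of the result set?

3

Base: (n2, dist=0).
Iteration 1: edges from {n2} -> (n21, dist=1), (n9, dist=1).
Iteration 2: no outgoing edges from {n21,n9}; recursion stops.
Total rows emitted: 3.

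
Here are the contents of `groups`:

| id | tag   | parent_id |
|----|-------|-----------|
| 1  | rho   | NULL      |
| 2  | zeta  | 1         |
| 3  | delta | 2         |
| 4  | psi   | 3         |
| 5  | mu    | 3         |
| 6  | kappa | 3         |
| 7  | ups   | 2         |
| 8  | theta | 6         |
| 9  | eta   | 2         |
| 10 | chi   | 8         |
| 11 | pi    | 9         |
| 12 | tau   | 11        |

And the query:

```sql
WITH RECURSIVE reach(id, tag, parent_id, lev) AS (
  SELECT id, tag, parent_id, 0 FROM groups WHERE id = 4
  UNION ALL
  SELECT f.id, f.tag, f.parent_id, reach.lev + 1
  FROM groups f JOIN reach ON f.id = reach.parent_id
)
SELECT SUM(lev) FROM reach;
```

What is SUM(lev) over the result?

6

Base: id=4 (psi), parent_id=3, lev 0.
Iteration 1: join on id=3 -> delta (id 3, parent_id=2, lev 1).
Iteration 2: join on id=2 -> zeta (id 2, parent_id=1, lev 2).
Iteration 3: join on id=1 -> rho (id 1, parent_id=NULL, lev 3).
Iteration 4: parent_id is NULL; no match; recursion stops.
SUM(lev) = 0 + 1 + 2 + 3 = 6.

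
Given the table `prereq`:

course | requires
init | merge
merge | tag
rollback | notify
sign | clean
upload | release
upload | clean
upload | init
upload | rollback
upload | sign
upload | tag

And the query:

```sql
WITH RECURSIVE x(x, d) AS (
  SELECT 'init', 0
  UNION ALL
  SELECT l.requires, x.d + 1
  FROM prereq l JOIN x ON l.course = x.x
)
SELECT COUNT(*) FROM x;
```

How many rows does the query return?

3

Base: (init, d=0).
Iteration 1: edges from {init} -> (merge, d=1).
Iteration 2: edges from {merge} -> (tag, d=2).
Iteration 3: no outgoing edges from {tag}; recursion stops.
Total rows emitted: 3.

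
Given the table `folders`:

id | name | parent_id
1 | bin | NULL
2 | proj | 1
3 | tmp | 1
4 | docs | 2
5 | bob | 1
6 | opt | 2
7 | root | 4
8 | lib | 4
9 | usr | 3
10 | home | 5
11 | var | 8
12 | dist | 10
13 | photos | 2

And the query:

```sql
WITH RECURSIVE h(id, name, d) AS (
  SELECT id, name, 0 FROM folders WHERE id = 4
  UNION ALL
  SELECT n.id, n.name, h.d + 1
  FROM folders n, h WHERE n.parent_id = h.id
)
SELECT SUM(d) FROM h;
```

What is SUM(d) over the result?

4

Base: id=4 (docs) at d 0.
Iteration 1: rows with parent_id in {4} -> root (id 7, d 1), lib (id 8, d 1).
Iteration 2: rows with parent_id in {7,8} -> var (id 11, d 2).
Iteration 3: no rows with parent_id in {11}; recursion stops.
SUM(d) = 0 + 1 + 1 + 2 = 4.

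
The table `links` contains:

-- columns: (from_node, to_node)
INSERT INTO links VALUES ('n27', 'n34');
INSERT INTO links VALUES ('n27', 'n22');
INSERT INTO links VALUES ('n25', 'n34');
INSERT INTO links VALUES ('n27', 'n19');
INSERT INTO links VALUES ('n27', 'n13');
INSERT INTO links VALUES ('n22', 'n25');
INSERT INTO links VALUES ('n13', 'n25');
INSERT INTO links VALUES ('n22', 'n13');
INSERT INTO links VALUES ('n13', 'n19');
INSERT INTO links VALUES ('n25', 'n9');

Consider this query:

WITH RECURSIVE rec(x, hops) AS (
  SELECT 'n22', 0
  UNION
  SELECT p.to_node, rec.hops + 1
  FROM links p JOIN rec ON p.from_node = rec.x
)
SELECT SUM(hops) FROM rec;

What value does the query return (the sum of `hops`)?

16

Base: (n22, hops=0).
Iteration 1: edges from {n22} -> (n13, hops=1), (n25, hops=1).
Iteration 2: edges from {n13,n25} -> (n19, hops=2), (n25, hops=2), (n34, hops=2), (n9, hops=2).
Iteration 3: edges from {n19,n25,n34,n9} -> (n34, hops=3), (n9, hops=3).
Iteration 4: no outgoing edges from {n34,n9}; recursion stops.
SUM(hops) = 0 + 1 + 1 + 2 + 2 + 2 + 2 + 3 + 3 = 16.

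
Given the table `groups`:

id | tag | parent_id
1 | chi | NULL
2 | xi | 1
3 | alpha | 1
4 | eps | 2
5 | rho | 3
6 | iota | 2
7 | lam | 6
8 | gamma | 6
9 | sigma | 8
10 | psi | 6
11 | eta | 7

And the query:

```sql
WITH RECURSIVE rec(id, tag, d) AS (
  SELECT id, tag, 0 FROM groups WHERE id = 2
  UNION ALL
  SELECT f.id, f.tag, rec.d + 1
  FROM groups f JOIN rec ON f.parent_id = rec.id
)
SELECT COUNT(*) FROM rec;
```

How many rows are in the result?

Base: id=2 (xi) at d 0.
Iteration 1: rows with parent_id in {2} -> eps (id 4, d 1), iota (id 6, d 1).
Iteration 2: rows with parent_id in {4,6} -> lam (id 7, d 2), gamma (id 8, d 2), psi (id 10, d 2).
Iteration 3: rows with parent_id in {7,8,10} -> sigma (id 9, d 3), eta (id 11, d 3).
Iteration 4: no rows with parent_id in {9,11}; recursion stops.
Total rows emitted: 8.

8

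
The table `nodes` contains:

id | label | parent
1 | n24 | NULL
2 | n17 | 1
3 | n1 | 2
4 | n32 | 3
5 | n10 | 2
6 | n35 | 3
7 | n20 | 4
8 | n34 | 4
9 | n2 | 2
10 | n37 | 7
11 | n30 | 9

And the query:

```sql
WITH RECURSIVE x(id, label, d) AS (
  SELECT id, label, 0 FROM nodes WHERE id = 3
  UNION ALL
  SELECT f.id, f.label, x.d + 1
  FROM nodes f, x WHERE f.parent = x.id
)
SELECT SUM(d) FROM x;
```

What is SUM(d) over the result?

9

Base: id=3 (n1) at d 0.
Iteration 1: rows with parent in {3} -> n32 (id 4, d 1), n35 (id 6, d 1).
Iteration 2: rows with parent in {4,6} -> n20 (id 7, d 2), n34 (id 8, d 2).
Iteration 3: rows with parent in {7,8} -> n37 (id 10, d 3).
Iteration 4: no rows with parent in {10}; recursion stops.
SUM(d) = 0 + 1 + 1 + 2 + 2 + 3 = 9.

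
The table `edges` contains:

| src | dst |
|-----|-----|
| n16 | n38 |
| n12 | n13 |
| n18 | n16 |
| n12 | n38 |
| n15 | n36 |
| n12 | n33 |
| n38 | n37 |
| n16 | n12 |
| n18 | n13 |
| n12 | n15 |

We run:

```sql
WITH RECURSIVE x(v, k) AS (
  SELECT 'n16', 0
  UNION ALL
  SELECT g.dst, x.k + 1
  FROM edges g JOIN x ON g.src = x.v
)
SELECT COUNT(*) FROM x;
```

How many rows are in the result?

Base: (n16, k=0).
Iteration 1: edges from {n16} -> (n12, k=1), (n38, k=1).
Iteration 2: edges from {n12,n38} -> (n13, k=2), (n15, k=2), (n33, k=2), (n37, k=2), (n38, k=2).
Iteration 3: edges from {n13,n15,n33,n37,n38} -> (n36, k=3), (n37, k=3).
Iteration 4: no outgoing edges from {n36,n37}; recursion stops.
Total rows emitted: 10.

10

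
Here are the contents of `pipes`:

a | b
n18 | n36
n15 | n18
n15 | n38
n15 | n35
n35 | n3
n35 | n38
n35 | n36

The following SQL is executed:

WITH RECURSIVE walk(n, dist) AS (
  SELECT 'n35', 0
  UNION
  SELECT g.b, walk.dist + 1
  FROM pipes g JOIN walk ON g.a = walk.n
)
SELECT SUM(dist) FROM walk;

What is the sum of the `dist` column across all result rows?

3

Base: (n35, dist=0).
Iteration 1: edges from {n35} -> (n3, dist=1), (n36, dist=1), (n38, dist=1).
Iteration 2: no outgoing edges from {n3,n36,n38}; recursion stops.
SUM(dist) = 0 + 1 + 1 + 1 = 3.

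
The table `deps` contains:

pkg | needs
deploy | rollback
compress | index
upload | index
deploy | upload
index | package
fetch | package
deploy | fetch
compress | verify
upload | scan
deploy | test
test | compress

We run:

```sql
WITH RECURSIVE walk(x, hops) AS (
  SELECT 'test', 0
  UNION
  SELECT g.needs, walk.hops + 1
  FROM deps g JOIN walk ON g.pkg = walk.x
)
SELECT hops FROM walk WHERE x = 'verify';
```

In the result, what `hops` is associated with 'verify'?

Base: (test, hops=0).
Iteration 1: edges from {test} -> (compress, hops=1).
Iteration 2: edges from {compress} -> (index, hops=2), (verify, hops=2).
Iteration 3: edges from {index,verify} -> (package, hops=3).
Iteration 4: no outgoing edges from {package}; recursion stops.

2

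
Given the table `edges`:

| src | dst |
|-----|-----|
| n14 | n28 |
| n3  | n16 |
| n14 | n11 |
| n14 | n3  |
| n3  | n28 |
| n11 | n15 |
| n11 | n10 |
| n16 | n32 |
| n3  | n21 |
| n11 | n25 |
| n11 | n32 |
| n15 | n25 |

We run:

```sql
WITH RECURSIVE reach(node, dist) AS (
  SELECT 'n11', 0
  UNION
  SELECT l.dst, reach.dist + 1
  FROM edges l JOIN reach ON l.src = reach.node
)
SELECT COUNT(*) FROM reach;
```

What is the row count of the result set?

Base: (n11, dist=0).
Iteration 1: edges from {n11} -> (n10, dist=1), (n15, dist=1), (n25, dist=1), (n32, dist=1).
Iteration 2: edges from {n10,n15,n25,n32} -> (n25, dist=2).
Iteration 3: no outgoing edges from {n25}; recursion stops.
Total rows emitted: 6.

6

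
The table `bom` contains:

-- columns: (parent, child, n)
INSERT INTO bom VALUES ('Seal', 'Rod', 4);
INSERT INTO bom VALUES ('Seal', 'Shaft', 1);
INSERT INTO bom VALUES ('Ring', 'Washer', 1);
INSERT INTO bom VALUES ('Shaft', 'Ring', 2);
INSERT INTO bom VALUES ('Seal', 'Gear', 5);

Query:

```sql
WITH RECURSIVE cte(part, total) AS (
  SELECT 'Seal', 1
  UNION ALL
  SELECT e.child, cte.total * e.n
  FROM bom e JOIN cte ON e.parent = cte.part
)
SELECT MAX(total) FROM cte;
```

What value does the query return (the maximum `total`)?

Base: (Seal, total=1).
Iteration 1: components of {Seal} -> Gear = 1*5 = 5, Rod = 1*4 = 4, Shaft = 1*1 = 1.
Iteration 2: components of {Gear,Rod,Shaft} -> Ring = 1*2 = 2.
Iteration 3: components of {Ring} -> Washer = 2*1 = 2.
Iteration 4: no further components; recursion stops.
total values: 1, 4, 1, 5, 2, 2; the maximum is 5.

5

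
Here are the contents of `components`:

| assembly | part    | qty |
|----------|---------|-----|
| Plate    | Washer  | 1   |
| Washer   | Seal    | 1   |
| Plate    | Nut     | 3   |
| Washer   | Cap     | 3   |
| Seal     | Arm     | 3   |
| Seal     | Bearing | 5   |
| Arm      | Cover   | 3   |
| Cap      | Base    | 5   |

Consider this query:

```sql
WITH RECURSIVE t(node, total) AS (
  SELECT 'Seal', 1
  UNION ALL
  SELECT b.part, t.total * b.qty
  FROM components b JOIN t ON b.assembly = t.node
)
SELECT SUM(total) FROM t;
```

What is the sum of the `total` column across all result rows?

18

Base: (Seal, total=1).
Iteration 1: components of {Seal} -> Arm = 1*3 = 3, Bearing = 1*5 = 5.
Iteration 2: components of {Arm,Bearing} -> Cover = 3*3 = 9.
Iteration 3: no further components; recursion stops.
SUM(total) = 1 + 3 + 5 + 9 = 18.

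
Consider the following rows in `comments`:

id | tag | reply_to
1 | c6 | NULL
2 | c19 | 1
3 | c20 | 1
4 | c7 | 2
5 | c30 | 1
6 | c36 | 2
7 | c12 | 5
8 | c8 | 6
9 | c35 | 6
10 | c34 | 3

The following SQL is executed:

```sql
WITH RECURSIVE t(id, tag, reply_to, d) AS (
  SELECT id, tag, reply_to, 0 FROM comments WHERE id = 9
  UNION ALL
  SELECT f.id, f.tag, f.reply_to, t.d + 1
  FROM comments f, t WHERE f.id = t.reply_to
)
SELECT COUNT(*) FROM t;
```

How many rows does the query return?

Base: id=9 (c35), reply_to=6, d 0.
Iteration 1: join on id=6 -> c36 (id 6, reply_to=2, d 1).
Iteration 2: join on id=2 -> c19 (id 2, reply_to=1, d 2).
Iteration 3: join on id=1 -> c6 (id 1, reply_to=NULL, d 3).
Iteration 4: reply_to is NULL; no match; recursion stops.
Total rows emitted: 4.

4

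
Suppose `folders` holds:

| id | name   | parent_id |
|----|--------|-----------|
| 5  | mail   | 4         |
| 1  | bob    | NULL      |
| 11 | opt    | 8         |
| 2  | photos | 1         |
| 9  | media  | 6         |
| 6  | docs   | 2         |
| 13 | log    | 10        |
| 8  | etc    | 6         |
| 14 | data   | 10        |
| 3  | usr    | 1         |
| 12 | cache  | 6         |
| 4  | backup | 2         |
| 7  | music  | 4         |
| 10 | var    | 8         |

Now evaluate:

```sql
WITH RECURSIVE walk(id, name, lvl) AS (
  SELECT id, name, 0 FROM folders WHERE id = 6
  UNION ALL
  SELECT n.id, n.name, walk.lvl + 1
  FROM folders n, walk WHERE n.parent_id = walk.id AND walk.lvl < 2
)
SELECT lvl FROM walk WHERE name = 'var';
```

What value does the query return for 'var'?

Base: id=6 (docs) at lvl 0.
Iteration 1: rows with parent_id in {6} -> etc (id 8, lvl 1), media (id 9, lvl 1), cache (id 12, lvl 1).
Iteration 2: rows with parent_id in {8,9,12} -> var (id 10, lvl 2), opt (id 11, lvl 2).
Iteration 3: lvl < 2 fails for all current rows; recursion stops.

2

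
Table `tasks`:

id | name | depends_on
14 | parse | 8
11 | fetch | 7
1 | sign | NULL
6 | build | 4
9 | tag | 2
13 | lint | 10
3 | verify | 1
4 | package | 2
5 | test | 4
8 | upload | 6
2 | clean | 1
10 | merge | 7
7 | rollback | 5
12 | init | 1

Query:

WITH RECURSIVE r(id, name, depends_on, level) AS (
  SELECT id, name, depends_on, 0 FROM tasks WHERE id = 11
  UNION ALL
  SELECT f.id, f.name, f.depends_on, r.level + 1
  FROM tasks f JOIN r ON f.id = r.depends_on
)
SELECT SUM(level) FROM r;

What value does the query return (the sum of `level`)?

15

Base: id=11 (fetch), depends_on=7, level 0.
Iteration 1: join on id=7 -> rollback (id 7, depends_on=5, level 1).
Iteration 2: join on id=5 -> test (id 5, depends_on=4, level 2).
Iteration 3: join on id=4 -> package (id 4, depends_on=2, level 3).
Iteration 4: join on id=2 -> clean (id 2, depends_on=1, level 4).
Iteration 5: join on id=1 -> sign (id 1, depends_on=NULL, level 5).
Iteration 6: depends_on is NULL; no match; recursion stops.
SUM(level) = 0 + 1 + 2 + 3 + 4 + 5 = 15.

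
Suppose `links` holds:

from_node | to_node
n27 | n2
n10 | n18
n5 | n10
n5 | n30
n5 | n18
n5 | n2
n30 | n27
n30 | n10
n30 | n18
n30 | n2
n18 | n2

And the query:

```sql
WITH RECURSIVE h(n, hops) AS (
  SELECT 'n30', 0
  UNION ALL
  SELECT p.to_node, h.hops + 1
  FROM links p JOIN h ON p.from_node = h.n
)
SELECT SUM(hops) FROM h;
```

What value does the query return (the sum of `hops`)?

Base: (n30, hops=0).
Iteration 1: edges from {n30} -> (n10, hops=1), (n18, hops=1), (n2, hops=1), (n27, hops=1).
Iteration 2: edges from {n10,n18,n2,n27} -> (n18, hops=2), (n2, hops=2) x2. [UNION ALL keeps all 3 new rows, including repeats]
Iteration 3: edges from {n18,n2} -> (n2, hops=3).
Iteration 4: no outgoing edges from {n2}; recursion stops.
SUM(hops) = 0 + 1 + 1 + 1 + 1 + 2 + 2 + 2 + 3 = 13.

13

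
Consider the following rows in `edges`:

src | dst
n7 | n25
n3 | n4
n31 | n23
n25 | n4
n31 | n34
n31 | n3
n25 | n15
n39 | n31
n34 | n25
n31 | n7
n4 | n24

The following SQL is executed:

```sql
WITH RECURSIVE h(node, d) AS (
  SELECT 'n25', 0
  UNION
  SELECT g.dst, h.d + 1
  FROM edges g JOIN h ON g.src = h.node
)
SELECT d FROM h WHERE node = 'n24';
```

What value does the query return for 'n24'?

Base: (n25, d=0).
Iteration 1: edges from {n25} -> (n15, d=1), (n4, d=1).
Iteration 2: edges from {n15,n4} -> (n24, d=2).
Iteration 3: no outgoing edges from {n24}; recursion stops.

2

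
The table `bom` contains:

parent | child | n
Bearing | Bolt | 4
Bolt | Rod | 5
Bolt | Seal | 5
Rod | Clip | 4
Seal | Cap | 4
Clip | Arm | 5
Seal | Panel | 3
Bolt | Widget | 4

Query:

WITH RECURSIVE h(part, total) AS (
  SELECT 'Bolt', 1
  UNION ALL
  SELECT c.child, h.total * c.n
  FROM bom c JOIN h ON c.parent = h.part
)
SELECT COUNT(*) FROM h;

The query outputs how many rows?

Base: (Bolt, total=1).
Iteration 1: components of {Bolt} -> Rod = 1*5 = 5, Seal = 1*5 = 5, Widget = 1*4 = 4.
Iteration 2: components of {Rod,Seal,Widget} -> Cap = 5*4 = 20, Clip = 5*4 = 20, Panel = 5*3 = 15.
Iteration 3: components of {Cap,Clip,Panel} -> Arm = 20*5 = 100.
Iteration 4: no further components; recursion stops.
Total rows emitted: 8.

8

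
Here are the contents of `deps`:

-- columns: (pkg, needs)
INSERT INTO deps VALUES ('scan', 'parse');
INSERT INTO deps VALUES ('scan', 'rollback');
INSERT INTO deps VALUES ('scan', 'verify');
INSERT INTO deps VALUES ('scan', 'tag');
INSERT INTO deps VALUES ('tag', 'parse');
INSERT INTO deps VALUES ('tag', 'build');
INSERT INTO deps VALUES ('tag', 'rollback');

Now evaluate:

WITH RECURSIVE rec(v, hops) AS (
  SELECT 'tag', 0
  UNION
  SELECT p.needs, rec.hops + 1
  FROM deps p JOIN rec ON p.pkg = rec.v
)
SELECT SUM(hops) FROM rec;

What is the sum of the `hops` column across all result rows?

3

Base: (tag, hops=0).
Iteration 1: edges from {tag} -> (build, hops=1), (parse, hops=1), (rollback, hops=1).
Iteration 2: no outgoing edges from {build,parse,rollback}; recursion stops.
SUM(hops) = 0 + 1 + 1 + 1 = 3.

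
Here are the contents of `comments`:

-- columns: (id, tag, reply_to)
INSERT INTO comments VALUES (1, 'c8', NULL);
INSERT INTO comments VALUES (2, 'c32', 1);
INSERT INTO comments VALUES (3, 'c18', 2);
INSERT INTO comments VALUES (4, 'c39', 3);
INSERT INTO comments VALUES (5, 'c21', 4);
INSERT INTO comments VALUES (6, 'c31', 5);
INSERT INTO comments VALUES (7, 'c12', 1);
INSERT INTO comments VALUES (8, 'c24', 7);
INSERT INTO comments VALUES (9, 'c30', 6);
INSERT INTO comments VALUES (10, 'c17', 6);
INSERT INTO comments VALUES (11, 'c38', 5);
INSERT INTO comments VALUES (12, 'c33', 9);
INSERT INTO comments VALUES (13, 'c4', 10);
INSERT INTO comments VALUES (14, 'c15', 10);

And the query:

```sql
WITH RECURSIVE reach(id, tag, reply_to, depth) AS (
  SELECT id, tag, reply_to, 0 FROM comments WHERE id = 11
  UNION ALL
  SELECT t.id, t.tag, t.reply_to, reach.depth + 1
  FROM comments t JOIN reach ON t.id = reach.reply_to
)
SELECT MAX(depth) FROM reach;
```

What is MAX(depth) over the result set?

Base: id=11 (c38), reply_to=5, depth 0.
Iteration 1: join on id=5 -> c21 (id 5, reply_to=4, depth 1).
Iteration 2: join on id=4 -> c39 (id 4, reply_to=3, depth 2).
Iteration 3: join on id=3 -> c18 (id 3, reply_to=2, depth 3).
Iteration 4: join on id=2 -> c32 (id 2, reply_to=1, depth 4).
Iteration 5: join on id=1 -> c8 (id 1, reply_to=NULL, depth 5).
Iteration 6: reply_to is NULL; no match; recursion stops.
depth values: 0, 1, 2, 3, 4, 5; the maximum is 5.

5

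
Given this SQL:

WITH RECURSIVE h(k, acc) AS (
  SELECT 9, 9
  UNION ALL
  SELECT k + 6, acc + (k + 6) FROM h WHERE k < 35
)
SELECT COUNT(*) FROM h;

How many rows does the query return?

6

Base: k=9, acc=9.
Iteration 1: 9 < 35 holds -> k = 9 + 6 = 15, acc = 9 + 15 = 24.
Iteration 2: 15 < 35 holds -> k = 15 + 6 = 21, acc = 24 + 21 = 45.
Iteration 3: 21 < 35 holds -> k = 21 + 6 = 27, acc = 45 + 27 = 72.
Iteration 4: 27 < 35 holds -> k = 27 + 6 = 33, acc = 72 + 33 = 105.
Iteration 5: 33 < 35 holds -> k = 33 + 6 = 39, acc = 105 + 39 = 144.
Iteration 6: 39 < 35 fails; recursion stops.
Total rows emitted: 6.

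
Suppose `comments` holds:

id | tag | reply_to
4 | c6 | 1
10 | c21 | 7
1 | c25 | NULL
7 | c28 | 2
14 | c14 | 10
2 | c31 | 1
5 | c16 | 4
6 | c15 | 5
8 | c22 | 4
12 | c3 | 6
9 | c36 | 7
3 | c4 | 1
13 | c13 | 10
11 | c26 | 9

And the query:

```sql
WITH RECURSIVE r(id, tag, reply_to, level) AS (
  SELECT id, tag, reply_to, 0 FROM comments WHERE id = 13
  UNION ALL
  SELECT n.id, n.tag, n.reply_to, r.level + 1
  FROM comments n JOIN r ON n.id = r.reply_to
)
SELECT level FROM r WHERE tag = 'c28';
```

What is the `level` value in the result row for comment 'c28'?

Base: id=13 (c13), reply_to=10, level 0.
Iteration 1: join on id=10 -> c21 (id 10, reply_to=7, level 1).
Iteration 2: join on id=7 -> c28 (id 7, reply_to=2, level 2).
Iteration 3: join on id=2 -> c31 (id 2, reply_to=1, level 3).
Iteration 4: join on id=1 -> c25 (id 1, reply_to=NULL, level 4).
Iteration 5: reply_to is NULL; no match; recursion stops.

2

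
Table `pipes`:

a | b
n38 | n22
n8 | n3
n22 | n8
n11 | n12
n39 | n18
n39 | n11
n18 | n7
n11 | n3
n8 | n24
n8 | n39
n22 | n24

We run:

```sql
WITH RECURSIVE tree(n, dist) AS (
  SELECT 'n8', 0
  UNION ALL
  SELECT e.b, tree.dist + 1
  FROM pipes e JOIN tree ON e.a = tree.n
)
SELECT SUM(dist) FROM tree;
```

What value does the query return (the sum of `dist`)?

16

Base: (n8, dist=0).
Iteration 1: edges from {n8} -> (n24, dist=1), (n3, dist=1), (n39, dist=1).
Iteration 2: edges from {n24,n3,n39} -> (n11, dist=2), (n18, dist=2).
Iteration 3: edges from {n11,n18} -> (n12, dist=3), (n3, dist=3), (n7, dist=3).
Iteration 4: no outgoing edges from {n12,n3,n7}; recursion stops.
SUM(dist) = 0 + 1 + 1 + 1 + 2 + 2 + 3 + 3 + 3 = 16.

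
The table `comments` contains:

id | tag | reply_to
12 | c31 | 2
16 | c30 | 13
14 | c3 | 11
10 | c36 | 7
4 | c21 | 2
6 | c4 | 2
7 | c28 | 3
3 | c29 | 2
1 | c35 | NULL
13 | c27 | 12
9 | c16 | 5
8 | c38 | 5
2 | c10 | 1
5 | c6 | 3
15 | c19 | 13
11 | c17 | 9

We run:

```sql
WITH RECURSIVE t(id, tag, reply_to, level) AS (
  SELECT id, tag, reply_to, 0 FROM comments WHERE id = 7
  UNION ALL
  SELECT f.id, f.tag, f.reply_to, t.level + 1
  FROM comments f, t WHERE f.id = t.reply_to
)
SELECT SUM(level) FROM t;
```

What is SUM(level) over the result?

Base: id=7 (c28), reply_to=3, level 0.
Iteration 1: join on id=3 -> c29 (id 3, reply_to=2, level 1).
Iteration 2: join on id=2 -> c10 (id 2, reply_to=1, level 2).
Iteration 3: join on id=1 -> c35 (id 1, reply_to=NULL, level 3).
Iteration 4: reply_to is NULL; no match; recursion stops.
SUM(level) = 0 + 1 + 2 + 3 = 6.

6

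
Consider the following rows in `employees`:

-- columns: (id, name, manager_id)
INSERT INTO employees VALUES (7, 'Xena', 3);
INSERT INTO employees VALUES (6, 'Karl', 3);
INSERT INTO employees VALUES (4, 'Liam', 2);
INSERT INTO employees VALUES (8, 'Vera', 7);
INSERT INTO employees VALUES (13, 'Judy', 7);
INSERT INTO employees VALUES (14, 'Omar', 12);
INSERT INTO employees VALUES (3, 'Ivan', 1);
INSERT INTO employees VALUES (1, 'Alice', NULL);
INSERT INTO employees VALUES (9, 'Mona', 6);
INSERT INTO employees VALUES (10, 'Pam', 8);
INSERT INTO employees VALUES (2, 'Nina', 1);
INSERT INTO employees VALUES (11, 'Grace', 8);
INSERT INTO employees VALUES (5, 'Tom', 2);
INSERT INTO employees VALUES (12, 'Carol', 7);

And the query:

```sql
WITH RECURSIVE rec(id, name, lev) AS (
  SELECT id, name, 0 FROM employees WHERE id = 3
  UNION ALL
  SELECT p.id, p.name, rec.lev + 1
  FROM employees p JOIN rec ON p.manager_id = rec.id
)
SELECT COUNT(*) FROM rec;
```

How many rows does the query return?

Base: id=3 (Ivan) at lev 0.
Iteration 1: rows with manager_id in {3} -> Karl (id 6, lev 1), Xena (id 7, lev 1).
Iteration 2: rows with manager_id in {6,7} -> Vera (id 8, lev 2), Mona (id 9, lev 2), Carol (id 12, lev 2), Judy (id 13, lev 2).
Iteration 3: rows with manager_id in {8,9,12,13} -> Pam (id 10, lev 3), Grace (id 11, lev 3), Omar (id 14, lev 3).
Iteration 4: no rows with manager_id in {10,11,14}; recursion stops.
Total rows emitted: 10.

10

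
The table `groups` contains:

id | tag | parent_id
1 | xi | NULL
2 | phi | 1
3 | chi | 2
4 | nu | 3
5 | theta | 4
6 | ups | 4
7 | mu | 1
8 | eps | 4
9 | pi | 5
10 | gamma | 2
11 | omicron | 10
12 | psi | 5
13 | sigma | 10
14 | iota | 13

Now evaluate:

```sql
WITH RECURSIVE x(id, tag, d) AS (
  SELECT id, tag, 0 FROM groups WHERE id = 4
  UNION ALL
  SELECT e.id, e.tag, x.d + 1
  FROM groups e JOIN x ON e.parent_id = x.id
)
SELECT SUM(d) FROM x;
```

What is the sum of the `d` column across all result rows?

7

Base: id=4 (nu) at d 0.
Iteration 1: rows with parent_id in {4} -> theta (id 5, d 1), ups (id 6, d 1), eps (id 8, d 1).
Iteration 2: rows with parent_id in {5,6,8} -> pi (id 9, d 2), psi (id 12, d 2).
Iteration 3: no rows with parent_id in {9,12}; recursion stops.
SUM(d) = 0 + 1 + 1 + 1 + 2 + 2 = 7.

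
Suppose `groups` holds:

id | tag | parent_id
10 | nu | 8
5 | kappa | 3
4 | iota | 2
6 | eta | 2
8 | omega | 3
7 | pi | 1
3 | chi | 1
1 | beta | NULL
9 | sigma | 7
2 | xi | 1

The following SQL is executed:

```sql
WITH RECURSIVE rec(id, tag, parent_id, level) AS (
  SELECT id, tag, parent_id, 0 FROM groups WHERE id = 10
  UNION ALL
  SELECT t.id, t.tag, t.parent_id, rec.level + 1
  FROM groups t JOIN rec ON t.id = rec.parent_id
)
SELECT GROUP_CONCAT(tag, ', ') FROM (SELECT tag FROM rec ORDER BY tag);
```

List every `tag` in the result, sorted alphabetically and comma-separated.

beta, chi, nu, omega

Base: id=10 (nu), parent_id=8, level 0.
Iteration 1: join on id=8 -> omega (id 8, parent_id=3, level 1).
Iteration 2: join on id=3 -> chi (id 3, parent_id=1, level 2).
Iteration 3: join on id=1 -> beta (id 1, parent_id=NULL, level 3).
Iteration 4: parent_id is NULL; no match; recursion stops.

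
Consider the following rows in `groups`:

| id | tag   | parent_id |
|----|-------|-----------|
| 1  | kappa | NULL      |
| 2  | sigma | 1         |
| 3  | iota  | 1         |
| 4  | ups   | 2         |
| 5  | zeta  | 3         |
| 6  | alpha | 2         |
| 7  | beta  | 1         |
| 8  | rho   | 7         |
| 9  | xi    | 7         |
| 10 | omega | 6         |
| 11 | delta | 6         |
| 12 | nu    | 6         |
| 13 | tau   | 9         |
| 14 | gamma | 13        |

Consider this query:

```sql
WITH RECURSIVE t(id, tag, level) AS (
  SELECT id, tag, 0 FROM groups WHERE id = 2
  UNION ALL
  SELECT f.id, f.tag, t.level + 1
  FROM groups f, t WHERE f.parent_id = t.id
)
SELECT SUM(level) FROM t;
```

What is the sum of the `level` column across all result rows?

8

Base: id=2 (sigma) at level 0.
Iteration 1: rows with parent_id in {2} -> ups (id 4, level 1), alpha (id 6, level 1).
Iteration 2: rows with parent_id in {4,6} -> omega (id 10, level 2), delta (id 11, level 2), nu (id 12, level 2).
Iteration 3: no rows with parent_id in {10,11,12}; recursion stops.
SUM(level) = 0 + 1 + 1 + 2 + 2 + 2 = 8.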